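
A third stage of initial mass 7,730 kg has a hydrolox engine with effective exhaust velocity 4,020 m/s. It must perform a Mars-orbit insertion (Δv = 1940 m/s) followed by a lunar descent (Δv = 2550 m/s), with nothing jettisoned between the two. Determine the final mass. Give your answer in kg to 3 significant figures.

final mass ≈ 2530 kg

After the first burn: m = 7730 × exp(−1940/4020.0) = 7730 × 0.61718 = 4,770.8 kg.
After the second burn: m = 4,770.8 × exp(−2550/4020.0) = 4,770.8 × 0.53029 = 2,529.91 kg.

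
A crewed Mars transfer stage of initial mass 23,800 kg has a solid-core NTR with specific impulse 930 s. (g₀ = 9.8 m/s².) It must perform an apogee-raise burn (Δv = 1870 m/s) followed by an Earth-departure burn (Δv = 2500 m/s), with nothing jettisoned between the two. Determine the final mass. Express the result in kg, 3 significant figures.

final mass ≈ 14700 kg

v_e = Isp · g₀ = 930 × 9.8 = 9114.0 m/s.
After the first burn: m = 23800 × exp(−1870/9114.0) = 23800 × 0.81450 = 19,385.1 kg.
After the second burn: m = 19,385.1 × exp(−2500/9114.0) = 19,385.1 × 0.76010 = 14,734.6 kg.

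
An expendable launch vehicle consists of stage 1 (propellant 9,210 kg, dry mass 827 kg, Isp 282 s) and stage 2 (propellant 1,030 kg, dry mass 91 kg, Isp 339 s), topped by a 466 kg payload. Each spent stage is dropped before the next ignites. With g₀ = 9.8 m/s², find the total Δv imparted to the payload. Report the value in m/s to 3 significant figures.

Δv ≈ 7820 m/s

Ignition mass of stage 1 = 9,210+827 + 1,030+91 + 466 = 11,624 kg.
Stage 1: m₀ = 11,624 kg, m_f = 11,624 − 9,210 = 2,414 kg; Δv = 282×9.8×ln(4.815) = 2763.6×1.5718 ≈ 4344 m/s.
Stage 2: m₀ = 1,587 kg, m_f = 1,587 − 1,030 = 557 kg; Δv = 339×9.8×ln(2.849) = 3322.2×1.0470 ≈ 3478 m/s.
Total Δv = 4344 + 3478 = 7822 m/s.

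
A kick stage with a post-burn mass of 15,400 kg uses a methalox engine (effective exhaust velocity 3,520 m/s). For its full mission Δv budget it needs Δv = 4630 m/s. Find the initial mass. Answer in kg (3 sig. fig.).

Rocket equation: m₀/m_f = exp(Δv / v_e) = exp(4630 / 3520.0) = exp(1.3153) = 3.7260.
m₀ = m_f × 3.7260 = 15,400 × 3.7260 = 57,380.4 kg.

initial mass ≈ 57400 kg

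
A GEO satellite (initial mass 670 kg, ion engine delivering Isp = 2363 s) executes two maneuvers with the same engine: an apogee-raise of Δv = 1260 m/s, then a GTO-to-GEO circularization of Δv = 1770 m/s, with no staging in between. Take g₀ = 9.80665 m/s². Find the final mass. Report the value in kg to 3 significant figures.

final mass ≈ 588 kg

v_e = Isp · g₀ = 2363 × 9.80665 = 23173.1 m/s.
After the first burn: m = 670 × exp(−1260/23173.1) = 670 × 0.94708 = 634.544 kg.
After the second burn: m = 634.544 × exp(−1770/23173.1) = 634.544 × 0.92646 = 587.88 kg.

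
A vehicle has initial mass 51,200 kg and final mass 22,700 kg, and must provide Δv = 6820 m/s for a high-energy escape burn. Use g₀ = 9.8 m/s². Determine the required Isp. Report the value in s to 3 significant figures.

ln(m₀/m_f) = ln(51200/22700) = ln(2.256) = 0.8134.
From the ideal rocket equation, v_e = Δv / ln(m₀/m_f) = 6820 / 0.8134 = 8384.8 m/s.
Isp = v_e / g₀ = 8384.8 / 9.8 = 855.6 s.

Isp ≈ 856 s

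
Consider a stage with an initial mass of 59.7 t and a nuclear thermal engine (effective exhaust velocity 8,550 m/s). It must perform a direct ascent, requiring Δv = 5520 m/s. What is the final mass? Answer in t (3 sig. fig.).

m₀/m_f = exp(Δv / v_e) = exp(5520 / 8550.0) = exp(0.6456) = 1.9072.
m_f = m₀ / 1.9072 = 59.7 / 1.9072 = 31.3024 t.

final mass ≈ 31.3 t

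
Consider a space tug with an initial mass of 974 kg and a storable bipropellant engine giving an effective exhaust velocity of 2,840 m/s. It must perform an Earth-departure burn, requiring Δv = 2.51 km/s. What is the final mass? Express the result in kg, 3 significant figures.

final mass ≈ 402 kg

m₀/m_f = exp(Δv / v_e) = exp(2510 / 2840.0) = exp(0.8838) = 2.4201.
m_f = m₀ / 2.4201 = 974 / 2.4201 = 402.463 kg.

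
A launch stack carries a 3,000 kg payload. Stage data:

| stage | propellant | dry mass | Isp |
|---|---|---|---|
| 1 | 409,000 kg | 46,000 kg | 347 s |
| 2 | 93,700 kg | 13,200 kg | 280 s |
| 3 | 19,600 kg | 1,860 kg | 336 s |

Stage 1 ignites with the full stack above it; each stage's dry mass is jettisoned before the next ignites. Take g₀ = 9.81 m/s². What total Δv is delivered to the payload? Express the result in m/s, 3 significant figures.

Δv ≈ 12800 m/s

Ignition mass of stage 1 = 409,000+46,000 + 93,700+13,200 + 19,600+1,860 + 3,000 = 586,360 kg.
Stage 1: m₀ = 586,360 kg, m_f = 586,360 − 409,000 = 177,360 kg; Δv = 347×9.81×ln(3.306) = 3404.1×1.1958 ≈ 4070 m/s.
Stage 2: m₀ = 131,360 kg, m_f = 131,360 − 93,700 = 37,660 kg; Δv = 280×9.81×ln(3.488) = 2746.8×1.2493 ≈ 3432 m/s.
Stage 3: m₀ = 24,460 kg, m_f = 24,460 − 19,600 = 4,860 kg; Δv = 336×9.81×ln(5.033) = 3296.2×1.6160 ≈ 5327 m/s.
Total Δv = 4070 + 3432 + 5327 = 12829 m/s.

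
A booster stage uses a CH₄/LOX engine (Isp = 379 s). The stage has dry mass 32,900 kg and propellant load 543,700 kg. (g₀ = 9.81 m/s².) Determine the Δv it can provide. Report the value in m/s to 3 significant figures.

Δv ≈ 10600 m/s

v_e = Isp · g₀ = 379 × 9.81 = 3718.0 m/s.
m₀ = m_dry + m_prop = 32,900 + 543,700 = 576,600 kg.
By the Tsiolkovsky rocket equation, Δv = v_e · ln(m₀/m_f) = 3718.0 × ln(17.53) = 3718.0 × 2.8637 ≈ 10647.1 m/s.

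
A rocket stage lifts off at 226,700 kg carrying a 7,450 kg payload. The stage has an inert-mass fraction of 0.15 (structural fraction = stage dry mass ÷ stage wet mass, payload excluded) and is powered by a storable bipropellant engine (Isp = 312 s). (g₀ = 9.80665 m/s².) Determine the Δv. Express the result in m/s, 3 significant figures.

Δv ≈ 5280 m/s

Stage wet mass = m₀ − payload = 226,700 − 7,450 = 219,250 kg.
Stage dry mass = ε × stage wet mass = 0.15 × 219,250 = 32,887.5 kg.
Burnout mass m_f = stage dry + payload = 32,887.5 + 7,450 = 40,337.5 kg.
v_e = Isp · g₀ = 312 × 9.80665 = 3059.7 m/s.
Δv = v_e · ln(226,700/40,337.5) = 3059.7 × ln(5.62) = 3059.7 × 1.7263 ≈ 5282 m/s.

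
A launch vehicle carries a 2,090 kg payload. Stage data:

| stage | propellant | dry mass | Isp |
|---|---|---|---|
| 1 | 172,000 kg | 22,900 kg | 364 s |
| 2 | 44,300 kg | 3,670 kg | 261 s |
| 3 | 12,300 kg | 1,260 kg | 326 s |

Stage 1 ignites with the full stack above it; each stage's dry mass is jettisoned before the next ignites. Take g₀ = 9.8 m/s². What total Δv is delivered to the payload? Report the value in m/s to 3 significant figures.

Ignition mass of stage 1 = 172,000+22,900 + 44,300+3,670 + 12,300+1,260 + 2,090 = 258,520 kg.
Stage 1: m₀ = 258,520 kg, m_f = 258,520 − 172,000 = 86,520 kg; Δv = 364×9.8×ln(2.988) = 3567.2×1.0946 ≈ 3905 m/s.
Stage 2: m₀ = 63,620 kg, m_f = 63,620 − 44,300 = 19,320 kg; Δv = 261×9.8×ln(3.293) = 2557.8×1.1918 ≈ 3048 m/s.
Stage 3: m₀ = 15,650 kg, m_f = 15,650 − 12,300 = 3,350 kg; Δv = 326×9.8×ln(4.672) = 3194.8×1.5415 ≈ 4925 m/s.
Total Δv = 3905 + 3048 + 4925 = 11878 m/s.

Δv ≈ 11900 m/s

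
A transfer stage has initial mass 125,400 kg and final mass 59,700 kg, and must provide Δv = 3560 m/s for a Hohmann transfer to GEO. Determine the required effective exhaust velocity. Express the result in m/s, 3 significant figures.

v_e ≈ 4800 m/s

ln(m₀/m_f) = ln(125400/59700) = ln(2.101) = 0.7422.
v_e = Δv / ln(m₀/m_f) = 3560 / 0.7422 = 4796.7 m/s.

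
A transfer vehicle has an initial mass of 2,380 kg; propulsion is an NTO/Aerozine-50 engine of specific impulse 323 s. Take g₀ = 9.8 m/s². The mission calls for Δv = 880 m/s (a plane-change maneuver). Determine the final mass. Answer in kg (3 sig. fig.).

v_e = Isp · g₀ = 323 × 9.8 = 3165.4 m/s.
Using Δv = v_e ln(m₀/m_f): m₀/m_f = exp(Δv / v_e) = exp(880 / 3165.4) = exp(0.2780) = 1.3205.
m_f = m₀ / 1.3205 = 2,380 / 1.3205 = 1,802.35 kg.

final mass ≈ 1800 kg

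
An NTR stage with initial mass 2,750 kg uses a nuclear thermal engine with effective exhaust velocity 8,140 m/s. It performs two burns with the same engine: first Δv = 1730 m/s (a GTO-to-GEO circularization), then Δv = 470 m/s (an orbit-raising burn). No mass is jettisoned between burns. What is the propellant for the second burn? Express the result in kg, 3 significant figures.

After the first burn: m = 2750 × exp(−1730/8140.0) = 2750 × 0.80854 = 2,223.49 kg.
After the second burn: m = 2,223.49 × exp(−470/8140.0) = 2,223.49 × 0.94390 = 2,098.75 kg.
Second-burn propellant = 2,223.49 − 2,098.75 = 124.74 kg.

propellant for the second burn ≈ 125 kg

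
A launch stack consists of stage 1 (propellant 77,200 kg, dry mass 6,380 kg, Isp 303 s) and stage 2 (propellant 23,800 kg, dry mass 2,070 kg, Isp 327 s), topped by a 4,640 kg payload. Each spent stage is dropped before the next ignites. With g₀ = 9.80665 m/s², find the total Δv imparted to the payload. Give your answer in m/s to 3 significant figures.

Ignition mass of stage 1 = 77,200+6,380 + 23,800+2,070 + 4,640 = 114,090 kg.
Stage 1: m₀ = 114,090 kg, m_f = 114,090 − 77,200 = 36,890 kg; Δv = 303×9.80665×ln(3.093) = 2971.4×1.1290 ≈ 3355 m/s.
Stage 2: m₀ = 30,510 kg, m_f = 30,510 − 23,800 = 6,710 kg; Δv = 327×9.80665×ln(4.547) = 3206.8×1.5145 ≈ 4857 m/s.
Total Δv = 3355 + 4857 = 8212 m/s.

Δv ≈ 8210 m/s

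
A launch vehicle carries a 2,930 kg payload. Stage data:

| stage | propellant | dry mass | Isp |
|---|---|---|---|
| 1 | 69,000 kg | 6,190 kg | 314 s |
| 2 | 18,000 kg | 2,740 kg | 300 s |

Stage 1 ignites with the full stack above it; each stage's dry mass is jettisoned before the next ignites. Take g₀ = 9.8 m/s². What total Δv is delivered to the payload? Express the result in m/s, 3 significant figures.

Δv ≈ 7890 m/s

Ignition mass of stage 1 = 69,000+6,190 + 18,000+2,740 + 2,930 = 98,860 kg.
Stage 1: m₀ = 98,860 kg, m_f = 98,860 − 69,000 = 29,860 kg; Δv = 314×9.8×ln(3.311) = 3077.2×1.1972 ≈ 3684 m/s.
Stage 2: m₀ = 23,670 kg, m_f = 23,670 − 18,000 = 5,670 kg; Δv = 300×9.8×ln(4.175) = 2940.0×1.4290 ≈ 4201 m/s.
Total Δv = 3684 + 4201 = 7885 m/s.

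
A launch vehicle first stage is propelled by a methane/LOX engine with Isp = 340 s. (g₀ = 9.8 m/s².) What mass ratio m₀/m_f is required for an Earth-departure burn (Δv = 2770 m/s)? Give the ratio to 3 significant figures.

mass ratio ≈ 2.30

v_e = Isp · g₀ = 340 × 9.8 = 3332.0 m/s.
m₀/m_f = exp(Δv / v_e) = exp(2770 / 3332.0) = exp(0.8313) = 2.2964.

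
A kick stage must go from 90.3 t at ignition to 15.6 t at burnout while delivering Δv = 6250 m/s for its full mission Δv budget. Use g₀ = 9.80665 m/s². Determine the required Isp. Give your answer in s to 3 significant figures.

Isp ≈ 363 s

ln(m₀/m_f) = ln(90300/15600) = ln(5.788) = 1.7559.
v_e = Δv / ln(m₀/m_f) = 6250 / 1.7559 = 3559.5 m/s.
Isp = v_e / g₀ = 3559.5 / 9.80665 = 363.0 s.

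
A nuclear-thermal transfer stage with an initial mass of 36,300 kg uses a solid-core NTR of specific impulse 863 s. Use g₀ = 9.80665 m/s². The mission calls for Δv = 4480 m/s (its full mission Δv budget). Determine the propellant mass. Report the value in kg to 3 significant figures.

propellant mass ≈ 14900 kg

v_e = Isp · g₀ = 863 × 9.80665 = 8463.1 m/s.
m₀/m_f = exp(Δv / v_e) = exp(4480 / 8463.1) = exp(0.5294) = 1.6978.
m_f = 36,300 / 1.6978 = 21,380.6 kg, so propellant = m₀ − m_f = 36,300 − 21,380.6 = 14,919.4 kg.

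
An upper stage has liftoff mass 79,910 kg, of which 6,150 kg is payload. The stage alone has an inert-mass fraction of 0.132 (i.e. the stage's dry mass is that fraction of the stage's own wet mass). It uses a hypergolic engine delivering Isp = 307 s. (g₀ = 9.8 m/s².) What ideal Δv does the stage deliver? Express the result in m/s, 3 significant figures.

Δv ≈ 4860 m/s

Stage wet mass = m₀ − payload = 79,910 − 6,150 = 73,760 kg.
Stage dry mass = ε × stage wet mass = 0.132 × 73,760 = 9,736.32 kg.
Burnout mass m_f = stage dry + payload = 9,736.32 + 6,150 = 15,886.32 kg.
v_e = Isp · g₀ = 307 × 9.8 = 3008.6 m/s.
By the Tsiolkovsky rocket equation, Δv = v_e · ln(79,910/15,886.32) = 3008.6 × ln(5.03) = 3008.6 × 1.6154 ≈ 4860 m/s.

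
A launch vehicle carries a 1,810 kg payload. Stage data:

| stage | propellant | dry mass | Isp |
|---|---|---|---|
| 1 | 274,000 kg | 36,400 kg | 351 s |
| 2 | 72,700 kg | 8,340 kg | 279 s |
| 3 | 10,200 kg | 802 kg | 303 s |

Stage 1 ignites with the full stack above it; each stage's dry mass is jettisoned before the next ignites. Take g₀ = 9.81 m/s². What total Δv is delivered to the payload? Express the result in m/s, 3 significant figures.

Ignition mass of stage 1 = 274,000+36,400 + 72,700+8,340 + 10,200+802 + 1,810 = 404,252 kg.
Stage 1: m₀ = 404,252 kg, m_f = 404,252 − 274,000 = 130,252 kg; Δv = 351×9.81×ln(3.104) = 3443.3×1.1326 ≈ 3900 m/s.
Stage 2: m₀ = 93,852 kg, m_f = 93,852 − 72,700 = 21,152 kg; Δv = 279×9.81×ln(4.437) = 2737.0×1.4900 ≈ 4078 m/s.
Stage 3: m₀ = 12,812 kg, m_f = 12,812 − 10,200 = 2,612 kg; Δv = 303×9.81×ln(4.905) = 2972.4×1.5903 ≈ 4727 m/s.
Total Δv = 3900 + 4078 + 4727 = 12705 m/s.

Δv ≈ 12700 m/s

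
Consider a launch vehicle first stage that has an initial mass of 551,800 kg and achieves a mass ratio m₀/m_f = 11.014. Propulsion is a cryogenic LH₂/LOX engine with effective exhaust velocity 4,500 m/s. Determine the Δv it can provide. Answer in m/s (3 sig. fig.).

Δv ≈ 10800 m/s

Rocket equation: Δv = v_e · ln(11.014) = 4500.0 × 2.3992 ≈ 10796.3 m/s.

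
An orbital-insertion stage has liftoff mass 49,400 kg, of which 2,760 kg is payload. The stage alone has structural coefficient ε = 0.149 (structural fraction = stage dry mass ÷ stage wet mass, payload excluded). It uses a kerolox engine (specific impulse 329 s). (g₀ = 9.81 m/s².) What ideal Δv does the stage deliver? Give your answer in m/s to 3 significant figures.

Δv ≈ 5250 m/s

Stage wet mass = m₀ − payload = 49,400 − 2,760 = 46,640 kg.
Stage dry mass = ε × stage wet mass = 0.149 × 46,640 = 6,949.36 kg.
Burnout mass m_f = stage dry + payload = 6,949.36 + 2,760 = 9,709.36 kg.
v_e = Isp · g₀ = 329 × 9.81 = 3227.5 m/s.
Δv = v_e · ln(49,400/9,709.36) = 3227.5 × ln(5.088) = 3227.5 × 1.6269 ≈ 5251 m/s.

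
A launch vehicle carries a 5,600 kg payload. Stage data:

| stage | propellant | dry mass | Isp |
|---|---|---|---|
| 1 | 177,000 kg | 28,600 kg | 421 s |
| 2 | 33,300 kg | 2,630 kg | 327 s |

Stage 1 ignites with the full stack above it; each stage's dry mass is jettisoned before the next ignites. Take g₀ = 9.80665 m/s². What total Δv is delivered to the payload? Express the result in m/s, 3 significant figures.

Ignition mass of stage 1 = 177,000+28,600 + 33,300+2,630 + 5,600 = 247,130 kg.
Stage 1: m₀ = 247,130 kg, m_f = 247,130 − 177,000 = 70,130 kg; Δv = 421×9.80665×ln(3.524) = 4128.6×1.2596 ≈ 5200 m/s.
Stage 2: m₀ = 41,530 kg, m_f = 41,530 − 33,300 = 8,230 kg; Δv = 327×9.80665×ln(5.046) = 3206.8×1.6186 ≈ 5191 m/s.
Total Δv = 5200 + 5191 = 10391 m/s.

Δv ≈ 10400 m/s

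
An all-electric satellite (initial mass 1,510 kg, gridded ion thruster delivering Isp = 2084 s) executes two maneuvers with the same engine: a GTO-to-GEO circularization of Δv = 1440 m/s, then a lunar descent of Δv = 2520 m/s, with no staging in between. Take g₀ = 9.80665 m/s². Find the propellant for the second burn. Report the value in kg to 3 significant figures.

v_e = Isp · g₀ = 2084 × 9.80665 = 20437.1 m/s.
After the first burn: m = 1510 × exp(−1440/20437.1) = 1510 × 0.93196 = 1,407.26 kg.
After the second burn: m = 1,407.26 × exp(−2520/20437.1) = 1,407.26 × 0.88399 = 1,244 kg.
Second-burn propellant = 1,407.26 − 1,244 = 163.26 kg.

propellant for the second burn ≈ 163 kg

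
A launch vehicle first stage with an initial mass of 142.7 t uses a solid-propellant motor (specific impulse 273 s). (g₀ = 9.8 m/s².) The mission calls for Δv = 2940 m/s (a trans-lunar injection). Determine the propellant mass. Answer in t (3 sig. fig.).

v_e = Isp · g₀ = 273 × 9.8 = 2675.4 m/s.
m₀/m_f = exp(Δv / v_e) = exp(2940 / 2675.4) = exp(1.0989) = 3.0009.
m_f = 142.7 / 3.0009 = 47.5524 t, so propellant = m₀ − m_f = 142.7 − 47.5524 = 95.1476 t.

propellant mass ≈ 95.1 t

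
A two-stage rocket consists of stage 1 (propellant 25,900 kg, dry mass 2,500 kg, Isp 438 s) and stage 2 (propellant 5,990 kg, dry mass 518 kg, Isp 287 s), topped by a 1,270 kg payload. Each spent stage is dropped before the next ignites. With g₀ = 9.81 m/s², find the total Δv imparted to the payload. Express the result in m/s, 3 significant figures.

Ignition mass of stage 1 = 25,900+2,500 + 5,990+518 + 1,270 = 36,178 kg.
Stage 1: m₀ = 36,178 kg, m_f = 36,178 − 25,900 = 10,278 kg; Δv = 438×9.81×ln(3.52) = 4296.8×1.2584 ≈ 5407 m/s.
Stage 2: m₀ = 7,778 kg, m_f = 7,778 − 5,990 = 1,788 kg; Δv = 287×9.81×ln(4.35) = 2815.5×1.4702 ≈ 4139 m/s.
Total Δv = 5407 + 4139 = 9546 m/s.

Δv ≈ 9550 m/s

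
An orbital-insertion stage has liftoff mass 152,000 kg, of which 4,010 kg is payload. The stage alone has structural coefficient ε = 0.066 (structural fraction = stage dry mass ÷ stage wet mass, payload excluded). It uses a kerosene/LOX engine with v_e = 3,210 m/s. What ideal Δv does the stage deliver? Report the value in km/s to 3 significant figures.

Stage wet mass = m₀ − payload = 152,000 − 4,010 = 147,990 kg.
Stage dry mass = ε × stage wet mass = 0.066 × 147,990 = 9,767.34 kg.
Burnout mass m_f = stage dry + payload = 9,767.34 + 4,010 = 13,777.34 kg.
Δv = v_e · ln(152,000/13,777.34) = 3210.0 × ln(11.03) = 3210.0 × 2.4009 ≈ 7707 m/s.

Δv ≈ 7.71 km/s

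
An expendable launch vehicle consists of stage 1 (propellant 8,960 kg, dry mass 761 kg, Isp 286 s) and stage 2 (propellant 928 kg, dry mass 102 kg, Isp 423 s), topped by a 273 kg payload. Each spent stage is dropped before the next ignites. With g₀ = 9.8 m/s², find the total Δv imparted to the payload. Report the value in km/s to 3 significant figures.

Δv ≈ 9.86 km/s

Ignition mass of stage 1 = 8,960+761 + 928+102 + 273 = 11,024 kg.
Stage 1: m₀ = 11,024 kg, m_f = 11,024 − 8,960 = 2,064 kg; Δv = 286×9.8×ln(5.341) = 2802.8×1.6754 ≈ 4696 m/s.
Stage 2: m₀ = 1,303 kg, m_f = 1,303 − 928 = 375 kg; Δv = 423×9.8×ln(3.475) = 4145.4×1.2455 ≈ 5163 m/s.
Total Δv = 4696 + 5163 = 9859 m/s.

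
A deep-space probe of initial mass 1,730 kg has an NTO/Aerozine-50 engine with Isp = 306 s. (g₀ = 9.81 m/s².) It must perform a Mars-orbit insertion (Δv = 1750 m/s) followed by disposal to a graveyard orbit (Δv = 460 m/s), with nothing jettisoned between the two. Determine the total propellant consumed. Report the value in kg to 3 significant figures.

total propellant consumed ≈ 901 kg

v_e = Isp · g₀ = 306 × 9.81 = 3001.9 m/s.
After the first burn: m = 1730 × exp(−1750/3001.9) = 1730 × 0.55824 = 965.755 kg.
After the second burn: m = 965.755 × exp(−460/3001.9) = 965.755 × 0.85793 = 828.55 kg.
Total propellant = m₀ − m_final = 1730 − 828.55 = 901.45 kg.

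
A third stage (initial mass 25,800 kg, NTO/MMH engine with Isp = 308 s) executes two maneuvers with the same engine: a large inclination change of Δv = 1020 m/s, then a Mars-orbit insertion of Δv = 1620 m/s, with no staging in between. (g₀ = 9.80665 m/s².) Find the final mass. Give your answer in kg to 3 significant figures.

v_e = Isp · g₀ = 308 × 9.80665 = 3020.4 m/s.
After the first burn: m = 25800 × exp(−1020/3020.4) = 25800 × 0.71341 = 18,406 kg.
After the second burn: m = 18,406 × exp(−1620/3020.4) = 18,406 × 0.58488 = 10,765.3 kg.

final mass ≈ 10800 kg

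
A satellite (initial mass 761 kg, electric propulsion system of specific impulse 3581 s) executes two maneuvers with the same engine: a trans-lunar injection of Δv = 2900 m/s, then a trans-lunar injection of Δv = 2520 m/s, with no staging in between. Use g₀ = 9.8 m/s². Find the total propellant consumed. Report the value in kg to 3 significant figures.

total propellant consumed ≈ 109 kg

v_e = Isp · g₀ = 3581 × 9.8 = 35093.8 m/s.
After the first burn: m = 761 × exp(−2900/35093.8) = 761 × 0.92069 = 700.645 kg.
After the second burn: m = 700.645 × exp(−2520/35093.8) = 700.645 × 0.93071 = 652.097 kg.
Total propellant = m₀ − m_final = 761 − 652.097 = 108.903 kg.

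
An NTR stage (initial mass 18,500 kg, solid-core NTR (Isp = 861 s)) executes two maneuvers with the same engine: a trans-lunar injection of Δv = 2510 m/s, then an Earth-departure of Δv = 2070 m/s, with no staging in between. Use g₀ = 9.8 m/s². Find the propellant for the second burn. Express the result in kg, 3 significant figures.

v_e = Isp · g₀ = 861 × 9.8 = 8437.8 m/s.
After the first burn: m = 18500 × exp(−2510/8437.8) = 18500 × 0.74269 = 13,739.8 kg.
After the second burn: m = 13,739.8 × exp(−2070/8437.8) = 13,739.8 × 0.78245 = 10,750.7 kg.
Second-burn propellant = 13,739.8 − 10,750.7 = 2,989.1 kg.

propellant for the second burn ≈ 2990 kg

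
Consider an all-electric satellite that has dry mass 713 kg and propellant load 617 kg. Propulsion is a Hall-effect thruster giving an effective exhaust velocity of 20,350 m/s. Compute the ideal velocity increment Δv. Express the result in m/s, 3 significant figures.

m₀ = m_dry + m_prop = 713 + 617 = 1,330 kg.
Δv = v_e · ln(m₀/m_f) = 20350.0 × ln(1.865) = 20350.0 × 0.6235 ≈ 12687.3 m/s.

Δv ≈ 12700 m/s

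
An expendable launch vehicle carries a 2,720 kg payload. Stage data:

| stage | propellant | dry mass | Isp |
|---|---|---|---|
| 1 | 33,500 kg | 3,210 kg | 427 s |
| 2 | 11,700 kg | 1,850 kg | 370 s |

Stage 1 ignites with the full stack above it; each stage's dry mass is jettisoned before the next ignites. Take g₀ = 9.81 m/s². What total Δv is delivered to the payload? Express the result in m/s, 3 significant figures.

Ignition mass of stage 1 = 33,500+3,210 + 11,700+1,850 + 2,720 = 52,980 kg.
Stage 1: m₀ = 52,980 kg, m_f = 52,980 − 33,500 = 19,480 kg; Δv = 427×9.81×ln(2.72) = 4188.9×1.0005 ≈ 4191 m/s.
Stage 2: m₀ = 16,270 kg, m_f = 16,270 − 11,700 = 4,570 kg; Δv = 370×9.81×ln(3.56) = 3629.7×1.2698 ≈ 4609 m/s.
Total Δv = 4191 + 4609 = 8800 m/s.

Δv ≈ 8800 m/s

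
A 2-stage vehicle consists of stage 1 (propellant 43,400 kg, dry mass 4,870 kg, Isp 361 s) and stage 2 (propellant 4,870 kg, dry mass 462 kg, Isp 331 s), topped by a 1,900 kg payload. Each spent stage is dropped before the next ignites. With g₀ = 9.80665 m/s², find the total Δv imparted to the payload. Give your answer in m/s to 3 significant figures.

Ignition mass of stage 1 = 43,400+4,870 + 4,870+462 + 1,900 = 55,502 kg.
Stage 1: m₀ = 55,502 kg, m_f = 55,502 − 43,400 = 12,102 kg; Δv = 361×9.80665×ln(4.586) = 3540.2×1.5230 ≈ 5392 m/s.
Stage 2: m₀ = 7,232 kg, m_f = 7,232 − 4,870 = 2,362 kg; Δv = 331×9.80665×ln(3.062) = 3246.0×1.1190 ≈ 3632 m/s.
Total Δv = 5392 + 3632 = 9024 m/s.

Δv ≈ 9020 m/s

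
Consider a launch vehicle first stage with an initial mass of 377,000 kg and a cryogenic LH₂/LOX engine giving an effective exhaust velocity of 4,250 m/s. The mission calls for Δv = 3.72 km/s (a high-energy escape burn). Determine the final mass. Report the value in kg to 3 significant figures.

m₀/m_f = exp(Δv / v_e) = exp(3720 / 4250.0) = exp(0.8753) = 2.3996.
m_f = m₀ / 2.3996 = 377,000 / 2.3996 = 157,110 kg.

final mass ≈ 157000 kg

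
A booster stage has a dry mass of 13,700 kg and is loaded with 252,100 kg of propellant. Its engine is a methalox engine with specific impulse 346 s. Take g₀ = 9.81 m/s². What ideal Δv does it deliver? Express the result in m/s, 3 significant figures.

Δv ≈ 10100 m/s

v_e = Isp · g₀ = 346 × 9.81 = 3394.3 m/s.
m₀ = m_dry + m_prop = 13,700 + 252,100 = 265,800 kg.
Δv = v_e · ln(m₀/m_f) = 3394.3 × ln(19.4) = 3394.3 × 2.9653 ≈ 10065.2 m/s.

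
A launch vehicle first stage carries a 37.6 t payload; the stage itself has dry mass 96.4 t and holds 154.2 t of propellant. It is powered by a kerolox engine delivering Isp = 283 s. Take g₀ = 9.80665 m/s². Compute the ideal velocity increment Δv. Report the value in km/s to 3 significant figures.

Δv ≈ 2.13 km/s

v_e = Isp · g₀ = 283 × 9.80665 = 2775.3 m/s.
m₀ = payload + dry + propellant = 37.6 + 96.4 + 154.2 = 288.2 t.
m_f = payload + dry = 37.6 + 96.4 = 134 t.
Using Δv = v_e ln(m₀/m_f): Δv = v_e · ln(m₀/m_f) = 2775.3 × ln(2.151) = 2775.3 × 0.7658 ≈ 2125.4 m/s.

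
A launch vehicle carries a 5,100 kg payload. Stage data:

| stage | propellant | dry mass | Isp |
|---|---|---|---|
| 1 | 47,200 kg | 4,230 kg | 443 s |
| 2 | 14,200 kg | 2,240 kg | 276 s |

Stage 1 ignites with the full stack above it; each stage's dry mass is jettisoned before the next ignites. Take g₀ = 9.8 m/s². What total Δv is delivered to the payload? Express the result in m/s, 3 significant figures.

Δv ≈ 7430 m/s

Ignition mass of stage 1 = 47,200+4,230 + 14,200+2,240 + 5,100 = 72,970 kg.
Stage 1: m₀ = 72,970 kg, m_f = 72,970 − 47,200 = 25,770 kg; Δv = 443×9.8×ln(2.832) = 4341.4×1.0408 ≈ 4519 m/s.
Stage 2: m₀ = 21,540 kg, m_f = 21,540 − 14,200 = 7,340 kg; Δv = 276×9.8×ln(2.935) = 2704.8×1.0766 ≈ 2912 m/s.
Total Δv = 4519 + 2912 = 7431 m/s.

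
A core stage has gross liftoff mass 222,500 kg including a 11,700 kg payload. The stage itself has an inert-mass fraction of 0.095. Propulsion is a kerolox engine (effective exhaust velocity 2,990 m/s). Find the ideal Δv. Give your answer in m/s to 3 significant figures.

Δv ≈ 5820 m/s

Stage wet mass = m₀ − payload = 222,500 − 11,700 = 210,800 kg.
Stage dry mass = ε × stage wet mass = 0.095 × 210,800 = 20,026 kg.
Burnout mass m_f = stage dry + payload = 20,026 + 11,700 = 31,726 kg.
Rocket equation: Δv = v_e · ln(222,500/31,726) = 2990.0 × ln(7.013) = 2990.0 × 1.9478 ≈ 5824 m/s.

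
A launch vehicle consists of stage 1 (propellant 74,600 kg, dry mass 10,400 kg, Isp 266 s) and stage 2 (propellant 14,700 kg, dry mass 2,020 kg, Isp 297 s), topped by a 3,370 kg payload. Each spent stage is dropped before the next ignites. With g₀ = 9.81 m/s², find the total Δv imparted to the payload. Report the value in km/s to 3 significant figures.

Ignition mass of stage 1 = 74,600+10,400 + 14,700+2,020 + 3,370 = 105,090 kg.
Stage 1: m₀ = 105,090 kg, m_f = 105,090 − 74,600 = 30,490 kg; Δv = 266×9.81×ln(3.447) = 2609.5×1.2374 ≈ 3229 m/s.
Stage 2: m₀ = 20,090 kg, m_f = 20,090 − 14,700 = 5,390 kg; Δv = 297×9.81×ln(3.727) = 2913.6×1.3157 ≈ 3833 m/s.
Total Δv = 3229 + 3833 = 7062 m/s.

Δv ≈ 7.06 km/s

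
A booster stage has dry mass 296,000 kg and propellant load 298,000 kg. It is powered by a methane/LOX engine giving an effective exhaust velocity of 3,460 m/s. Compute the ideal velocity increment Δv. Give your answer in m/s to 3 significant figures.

Δv ≈ 2410 m/s

m₀ = m_dry + m_prop = 296,000 + 298,000 = 594,000 kg.
By the Tsiolkovsky rocket equation, Δv = v_e · ln(m₀/m_f) = 3460.0 × ln(2.007) = 3460.0 × 0.6965 ≈ 2410.0 m/s.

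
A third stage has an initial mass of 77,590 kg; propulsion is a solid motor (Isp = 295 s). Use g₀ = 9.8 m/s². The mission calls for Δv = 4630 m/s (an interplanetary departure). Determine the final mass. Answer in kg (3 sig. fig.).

final mass ≈ 15600 kg

v_e = Isp · g₀ = 295 × 9.8 = 2891.0 m/s.
Using Δv = v_e ln(m₀/m_f): m₀/m_f = exp(Δv / v_e) = exp(4630 / 2891.0) = exp(1.6015) = 4.9606.
m_f = m₀ / 4.9606 = 77,590 / 4.9606 = 15,641.3 kg.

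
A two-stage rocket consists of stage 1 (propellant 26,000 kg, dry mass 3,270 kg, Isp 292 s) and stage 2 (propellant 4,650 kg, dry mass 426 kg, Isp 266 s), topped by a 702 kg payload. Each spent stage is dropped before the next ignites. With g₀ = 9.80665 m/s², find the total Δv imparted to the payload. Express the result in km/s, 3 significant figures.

Δv ≈ 8.14 km/s

Ignition mass of stage 1 = 26,000+3,270 + 4,650+426 + 702 = 35,048 kg.
Stage 1: m₀ = 35,048 kg, m_f = 35,048 − 26,000 = 9,048 kg; Δv = 292×9.80665×ln(3.874) = 2863.5×1.3542 ≈ 3878 m/s.
Stage 2: m₀ = 5,778 kg, m_f = 5,778 − 4,650 = 1,128 kg; Δv = 266×9.80665×ln(5.122) = 2608.6×1.6336 ≈ 4261 m/s.
Total Δv = 3878 + 4261 = 8139 m/s.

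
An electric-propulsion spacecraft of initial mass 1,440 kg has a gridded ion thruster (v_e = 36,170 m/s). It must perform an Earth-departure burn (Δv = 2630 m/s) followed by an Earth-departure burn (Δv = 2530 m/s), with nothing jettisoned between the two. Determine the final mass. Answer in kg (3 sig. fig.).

After the first burn: m = 1440 × exp(−2630/36170.0) = 1440 × 0.92987 = 1,339.01 kg.
After the second burn: m = 1,339.01 × exp(−2530/36170.0) = 1,339.01 × 0.93244 = 1,248.55 kg.

final mass ≈ 1250 kg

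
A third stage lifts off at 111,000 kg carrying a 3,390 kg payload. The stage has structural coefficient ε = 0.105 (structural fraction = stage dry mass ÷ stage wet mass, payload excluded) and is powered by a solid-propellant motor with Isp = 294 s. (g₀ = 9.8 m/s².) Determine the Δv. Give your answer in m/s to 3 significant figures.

Stage wet mass = m₀ − payload = 111,000 − 3,390 = 107,610 kg.
Stage dry mass = ε × stage wet mass = 0.105 × 107,610 = 11,299.1 kg.
Burnout mass m_f = stage dry + payload = 11,299.1 + 3,390 = 14,689.1 kg.
v_e = Isp · g₀ = 294 × 9.8 = 2881.2 m/s.
Rocket equation: Δv = v_e · ln(111,000/14,689.1) = 2881.2 × ln(7.557) = 2881.2 × 2.0224 ≈ 5827 m/s.

Δv ≈ 5830 m/s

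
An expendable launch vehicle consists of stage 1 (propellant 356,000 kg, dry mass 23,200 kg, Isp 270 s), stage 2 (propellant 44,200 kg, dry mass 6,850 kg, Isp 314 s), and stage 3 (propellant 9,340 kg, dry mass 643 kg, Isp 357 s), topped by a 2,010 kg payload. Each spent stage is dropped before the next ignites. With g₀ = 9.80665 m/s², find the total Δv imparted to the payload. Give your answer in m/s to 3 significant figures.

Ignition mass of stage 1 = 356,000+23,200 + 44,200+6,850 + 9,340+643 + 2,010 = 442,243 kg.
Stage 1: m₀ = 442,243 kg, m_f = 442,243 − 356,000 = 86,243 kg; Δv = 270×9.80665×ln(5.128) = 2647.8×1.6347 ≈ 4328 m/s.
Stage 2: m₀ = 63,043 kg, m_f = 63,043 − 44,200 = 18,843 kg; Δv = 314×9.80665×ln(3.346) = 3079.3×1.2077 ≈ 3719 m/s.
Stage 3: m₀ = 11,993 kg, m_f = 11,993 − 9,340 = 2,653 kg; Δv = 357×9.80665×ln(4.521) = 3501.0×1.5086 ≈ 5282 m/s.
Total Δv = 4328 + 3719 + 5282 = 13329 m/s.

Δv ≈ 13300 m/s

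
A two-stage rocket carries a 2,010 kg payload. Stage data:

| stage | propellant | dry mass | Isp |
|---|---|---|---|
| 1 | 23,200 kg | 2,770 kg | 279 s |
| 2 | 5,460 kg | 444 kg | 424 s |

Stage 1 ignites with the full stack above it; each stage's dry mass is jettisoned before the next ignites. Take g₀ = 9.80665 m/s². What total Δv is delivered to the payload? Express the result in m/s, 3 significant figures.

Ignition mass of stage 1 = 23,200+2,770 + 5,460+444 + 2,010 = 33,884 kg.
Stage 1: m₀ = 33,884 kg, m_f = 33,884 − 23,200 = 10,684 kg; Δv = 279×9.80665×ln(3.171) = 2736.1×1.1542 ≈ 3158 m/s.
Stage 2: m₀ = 7,914 kg, m_f = 7,914 − 5,460 = 2,454 kg; Δv = 424×9.80665×ln(3.225) = 4158.0×1.1709 ≈ 4869 m/s.
Total Δv = 3158 + 4869 = 8027 m/s.

Δv ≈ 8030 m/s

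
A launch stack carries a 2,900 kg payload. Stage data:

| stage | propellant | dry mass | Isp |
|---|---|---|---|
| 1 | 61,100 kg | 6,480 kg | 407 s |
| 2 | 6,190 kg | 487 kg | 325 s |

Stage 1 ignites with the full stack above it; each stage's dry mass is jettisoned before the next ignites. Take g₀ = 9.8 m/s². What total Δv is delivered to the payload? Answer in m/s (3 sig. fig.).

Ignition mass of stage 1 = 61,100+6,480 + 6,190+487 + 2,900 = 77,157 kg.
Stage 1: m₀ = 77,157 kg, m_f = 77,157 − 61,100 = 16,057 kg; Δv = 407×9.8×ln(4.805) = 3988.6×1.5697 ≈ 6261 m/s.
Stage 2: m₀ = 9,577 kg, m_f = 9,577 − 6,190 = 3,387 kg; Δv = 325×9.8×ln(2.828) = 3185.0×1.0394 ≈ 3311 m/s.
Total Δv = 6261 + 3311 = 9572 m/s.

Δv ≈ 9570 m/s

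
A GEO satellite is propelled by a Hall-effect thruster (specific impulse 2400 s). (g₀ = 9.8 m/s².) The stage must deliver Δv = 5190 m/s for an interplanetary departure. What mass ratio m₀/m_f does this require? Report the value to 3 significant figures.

mass ratio ≈ 1.25

v_e = Isp · g₀ = 2400 × 9.8 = 23520.0 m/s.
m₀/m_f = exp(Δv / v_e) = exp(5190 / 23520.0) = exp(0.2207) = 1.2469.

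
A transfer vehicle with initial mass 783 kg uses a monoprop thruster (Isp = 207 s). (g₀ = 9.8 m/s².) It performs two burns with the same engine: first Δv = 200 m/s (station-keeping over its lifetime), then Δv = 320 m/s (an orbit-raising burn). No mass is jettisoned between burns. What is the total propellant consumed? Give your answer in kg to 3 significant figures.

total propellant consumed ≈ 177 kg

v_e = Isp · g₀ = 207 × 9.8 = 2028.6 m/s.
After the first burn: m = 783 × exp(−200/2028.6) = 783 × 0.90611 = 709.484 kg.
After the second burn: m = 709.484 × exp(−320/2028.6) = 709.484 × 0.85407 = 605.949 kg.
Total propellant = m₀ − m_final = 783 − 605.949 = 177.051 kg.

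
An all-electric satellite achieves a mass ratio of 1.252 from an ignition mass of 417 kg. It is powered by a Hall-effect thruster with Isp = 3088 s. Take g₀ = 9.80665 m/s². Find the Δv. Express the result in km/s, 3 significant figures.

v_e = Isp · g₀ = 3088 × 9.80665 = 30282.9 m/s.
Δv = v_e · ln(1.252) = 30282.9 × 0.2247 ≈ 6805.9 m/s.

Δv ≈ 6.81 km/s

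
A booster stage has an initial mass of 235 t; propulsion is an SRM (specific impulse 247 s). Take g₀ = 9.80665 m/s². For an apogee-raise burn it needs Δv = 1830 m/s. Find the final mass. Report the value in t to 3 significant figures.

v_e = Isp · g₀ = 247 × 9.80665 = 2422.2 m/s.
m₀/m_f = exp(Δv / v_e) = exp(1830 / 2422.2) = exp(0.7555) = 2.1287.
m_f = m₀ / 2.1287 = 235 / 2.1287 = 110.396 t.

final mass ≈ 110 t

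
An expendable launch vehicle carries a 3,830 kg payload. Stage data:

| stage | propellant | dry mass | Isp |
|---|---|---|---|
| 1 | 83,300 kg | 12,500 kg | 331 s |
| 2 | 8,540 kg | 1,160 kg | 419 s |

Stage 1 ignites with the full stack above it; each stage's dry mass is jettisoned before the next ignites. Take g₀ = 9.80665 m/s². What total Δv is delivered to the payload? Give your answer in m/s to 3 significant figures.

Δv ≈ 8760 m/s

Ignition mass of stage 1 = 83,300+12,500 + 8,540+1,160 + 3,830 = 109,330 kg.
Stage 1: m₀ = 109,330 kg, m_f = 109,330 − 83,300 = 26,030 kg; Δv = 331×9.80665×ln(4.2) = 3246.0×1.4351 ≈ 4658 m/s.
Stage 2: m₀ = 13,530 kg, m_f = 13,530 − 8,540 = 4,990 kg; Δv = 419×9.80665×ln(2.711) = 4109.0×0.9975 ≈ 4099 m/s.
Total Δv = 4658 + 4099 = 8757 m/s.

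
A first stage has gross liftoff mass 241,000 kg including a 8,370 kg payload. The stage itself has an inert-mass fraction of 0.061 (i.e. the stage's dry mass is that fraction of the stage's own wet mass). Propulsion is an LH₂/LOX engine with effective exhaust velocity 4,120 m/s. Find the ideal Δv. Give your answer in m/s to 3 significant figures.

Stage wet mass = m₀ − payload = 241,000 − 8,370 = 232,630 kg.
Stage dry mass = ε × stage wet mass = 0.061 × 232,630 = 14,190.4 kg.
Burnout mass m_f = stage dry + payload = 14,190.4 + 8,370 = 22,560.4 kg.
Δv = v_e · ln(241,000/22,560.4) = 4120.0 × ln(10.68) = 4120.0 × 2.3686 ≈ 9759 m/s.

Δv ≈ 9760 m/s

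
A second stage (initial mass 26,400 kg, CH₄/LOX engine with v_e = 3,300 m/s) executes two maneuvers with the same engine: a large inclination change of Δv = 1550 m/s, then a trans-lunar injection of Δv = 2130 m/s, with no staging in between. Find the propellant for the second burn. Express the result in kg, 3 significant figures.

propellant for the second burn ≈ 7850 kg

After the first burn: m = 26400 × exp(−1550/3300.0) = 26400 × 0.62519 = 16,505 kg.
After the second burn: m = 16,505 × exp(−2130/3300.0) = 16,505 × 0.52442 = 8,655.55 kg.
Second-burn propellant = 16,505 − 8,655.55 = 7,849.45 kg.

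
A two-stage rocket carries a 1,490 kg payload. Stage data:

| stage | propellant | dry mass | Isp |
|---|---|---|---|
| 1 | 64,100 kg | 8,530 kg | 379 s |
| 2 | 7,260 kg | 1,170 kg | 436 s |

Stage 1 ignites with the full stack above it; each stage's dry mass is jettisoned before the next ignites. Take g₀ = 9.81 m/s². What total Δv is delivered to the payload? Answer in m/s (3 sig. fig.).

Ignition mass of stage 1 = 64,100+8,530 + 7,260+1,170 + 1,490 = 82,550 kg.
Stage 1: m₀ = 82,550 kg, m_f = 82,550 − 64,100 = 18,450 kg; Δv = 379×9.81×ln(4.474) = 3718.0×1.4983 ≈ 5571 m/s.
Stage 2: m₀ = 9,920 kg, m_f = 9,920 − 7,260 = 2,660 kg; Δv = 436×9.81×ln(3.729) = 4277.2×1.3162 ≈ 5630 m/s.
Total Δv = 5571 + 5630 = 11201 m/s.

Δv ≈ 11200 m/s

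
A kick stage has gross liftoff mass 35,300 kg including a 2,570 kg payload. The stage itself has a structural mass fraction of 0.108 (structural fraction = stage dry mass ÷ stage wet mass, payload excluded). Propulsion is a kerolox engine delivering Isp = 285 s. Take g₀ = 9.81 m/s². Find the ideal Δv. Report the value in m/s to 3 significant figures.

Stage wet mass = m₀ − payload = 35,300 − 2,570 = 32,730 kg.
Stage dry mass = ε × stage wet mass = 0.108 × 32,730 = 3,534.84 kg.
Burnout mass m_f = stage dry + payload = 3,534.84 + 2,570 = 6,104.84 kg.
v_e = Isp · g₀ = 285 × 9.81 = 2795.9 m/s.
Δv = v_e · ln(35,300/6,104.84) = 2795.9 × ln(5.782) = 2795.9 × 1.7548 ≈ 4906 m/s.

Δv ≈ 4910 m/s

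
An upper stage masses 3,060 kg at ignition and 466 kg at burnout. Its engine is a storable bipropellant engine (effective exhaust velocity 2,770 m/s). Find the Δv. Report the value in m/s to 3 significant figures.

By the Tsiolkovsky rocket equation, Δv = v_e · ln(m₀/m_f) = 2770.0 × ln(6.567) = 2770.0 × 1.8820 ≈ 5213.1 m/s.

Δv ≈ 5210 m/s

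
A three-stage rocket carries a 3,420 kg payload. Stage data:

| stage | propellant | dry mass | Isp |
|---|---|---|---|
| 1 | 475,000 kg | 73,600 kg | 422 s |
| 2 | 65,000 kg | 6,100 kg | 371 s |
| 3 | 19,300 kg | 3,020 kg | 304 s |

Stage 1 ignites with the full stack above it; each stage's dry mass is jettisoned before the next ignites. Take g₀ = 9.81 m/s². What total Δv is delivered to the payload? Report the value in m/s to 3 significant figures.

Ignition mass of stage 1 = 475,000+73,600 + 65,000+6,100 + 19,300+3,020 + 3,420 = 645,440 kg.
Stage 1: m₀ = 645,440 kg, m_f = 645,440 − 475,000 = 170,440 kg; Δv = 422×9.81×ln(3.787) = 4139.8×1.3315 ≈ 5512 m/s.
Stage 2: m₀ = 96,840 kg, m_f = 96,840 − 65,000 = 31,840 kg; Δv = 371×9.81×ln(3.041) = 3639.5×1.1123 ≈ 4048 m/s.
Stage 3: m₀ = 25,740 kg, m_f = 25,740 − 19,300 = 6,440 kg; Δv = 304×9.81×ln(3.997) = 2982.2×1.3855 ≈ 4132 m/s.
Total Δv = 5512 + 4048 + 4132 = 13692 m/s.

Δv ≈ 13700 m/s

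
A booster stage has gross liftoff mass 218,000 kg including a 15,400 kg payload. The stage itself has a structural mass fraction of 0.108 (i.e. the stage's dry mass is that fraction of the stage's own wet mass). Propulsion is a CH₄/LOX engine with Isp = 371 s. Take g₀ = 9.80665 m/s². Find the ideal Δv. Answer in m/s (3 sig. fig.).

Δv ≈ 6430 m/s

Stage wet mass = m₀ − payload = 218,000 − 15,400 = 202,600 kg.
Stage dry mass = ε × stage wet mass = 0.108 × 202,600 = 21,880.8 kg.
Burnout mass m_f = stage dry + payload = 21,880.8 + 15,400 = 37,280.8 kg.
v_e = Isp · g₀ = 371 × 9.80665 = 3638.3 m/s.
Rocket equation: Δv = v_e · ln(218,000/37,280.8) = 3638.3 × ln(5.848) = 3638.3 × 1.7660 ≈ 6425 m/s.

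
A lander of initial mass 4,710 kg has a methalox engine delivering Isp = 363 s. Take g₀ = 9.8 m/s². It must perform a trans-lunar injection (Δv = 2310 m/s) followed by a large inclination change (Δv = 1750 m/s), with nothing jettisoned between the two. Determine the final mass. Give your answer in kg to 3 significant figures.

v_e = Isp · g₀ = 363 × 9.8 = 3557.4 m/s.
After the first burn: m = 4710 × exp(−2310/3557.4) = 4710 × 0.52238 = 2,460.41 kg.
After the second burn: m = 2,460.41 × exp(−1750/3557.4) = 2,460.41 × 0.61144 = 1,504.39 kg.

final mass ≈ 1500 kg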